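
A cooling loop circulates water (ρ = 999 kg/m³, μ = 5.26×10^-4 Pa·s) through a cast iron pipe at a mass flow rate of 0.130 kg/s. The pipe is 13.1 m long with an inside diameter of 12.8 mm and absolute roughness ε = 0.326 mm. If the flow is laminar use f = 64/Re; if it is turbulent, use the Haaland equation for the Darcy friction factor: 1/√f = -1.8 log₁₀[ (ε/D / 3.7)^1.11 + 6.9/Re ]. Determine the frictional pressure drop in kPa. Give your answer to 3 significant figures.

A = πD²/4 = π(0.0128)²/4 = 0.0001287 m²; mean velocity V = ṁ/(ρA) = 0.13/(999 · 0.0001287) = 1.011 m/s.
Reynolds number Re = ρVD/μ = 999 · 1.011 · 0.0128 / 0.000526 = 2.458e+04.
Re > 4000 → turbulent. Relative roughness ε/D = 0.000326/0.0128 = 0.0255. Haaland: 1/√f = -1.8 log₁₀[(0.0255/3.7)^1.11 + 6.9/2.458e+04] = -1.8 log₁₀[0.00398 + 0.000281] = 4.267, so f = 0.05493.
Darcy-Weisbach: ΔP = f(L/D)(ρV²/2) = 0.05493·(13.1/0.0128)·(999·1.011²/2) = 0.05493·1023·510.8 = 2.872e+04 Pa.
ΔP = 2.872e+04 Pa = 28.7 kPa.

ΔP ≈ 28.7 kPa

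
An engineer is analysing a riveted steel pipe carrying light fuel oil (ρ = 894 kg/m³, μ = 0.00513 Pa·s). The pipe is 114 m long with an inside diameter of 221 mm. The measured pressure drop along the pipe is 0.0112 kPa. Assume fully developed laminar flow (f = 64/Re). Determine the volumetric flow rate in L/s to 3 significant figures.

For laminar flow, f = 64/Re with Re = ρVD/μ, so Darcy-Weisbach reduces to ΔP = 32μLV/D². Solving for V: V = ΔP·D²/(32μL) = 11.2·(0.221)²/(32·0.00513·114) = 0.02923 m/s.
Check: Re = ρVD/μ = 894·0.02923·0.221/0.00513 = 1126 < 2300, so the laminar assumption holds.
Q = V·A = 0.02923·(π/4·0.221²) = 0.001121 m³/s = 1.12 L/s.

Q ≈ 1.12 L/s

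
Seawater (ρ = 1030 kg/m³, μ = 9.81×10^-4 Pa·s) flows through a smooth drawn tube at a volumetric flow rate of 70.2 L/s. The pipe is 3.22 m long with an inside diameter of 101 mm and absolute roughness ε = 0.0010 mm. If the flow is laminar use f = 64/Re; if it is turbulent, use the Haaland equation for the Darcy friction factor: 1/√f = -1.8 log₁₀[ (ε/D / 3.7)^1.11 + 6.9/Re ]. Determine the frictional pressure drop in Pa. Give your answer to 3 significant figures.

ΔP ≈ 15000 Pa

Q = 70.2 L/s = 70.2/1000 = 0.0702 m³/s.
Cross-sectional area A = πD²/4 = π(0.101)²/4 = 0.008012 m²; mean velocity V = Q/A = 0.0702/0.008012 = 8.762 m/s.
Reynolds number Re = ρVD/μ = 1030 · 8.762 · 0.101 / 0.000981 = 9.292e+05.
Re > 4000 → turbulent. Relative roughness ε/D = 1e-06/0.101 = 9.9e-06. Haaland: 1/√f = -1.8 log₁₀[(9.9e-06/3.7)^1.11 + 6.9/9.292e+05] = -1.8 log₁₀[6.52e-07 + 7.43e-06] = 9.167, so f = 0.0119.
Darcy-Weisbach: ΔP = f(L/D)(ρV²/2) = 0.0119·(3.22/0.101)·(1030·8.762²/2) = 0.0119·31.88·3.954e+04 = 1.5e+04 Pa.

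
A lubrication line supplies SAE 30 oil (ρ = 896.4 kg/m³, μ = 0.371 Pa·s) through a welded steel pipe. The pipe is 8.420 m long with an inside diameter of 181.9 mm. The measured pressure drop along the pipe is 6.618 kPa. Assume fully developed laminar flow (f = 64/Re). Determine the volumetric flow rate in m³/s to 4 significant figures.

For laminar flow, f = 64/Re with Re = ρVD/μ, so Darcy-Weisbach reduces to ΔP = 32μLV/D². Solving for V: V = ΔP·D²/(32μL) = 6618·(0.1819)²/(32·0.371·8.42) = 2.191 m/s.
Check: Re = ρVD/μ = 896.4·2.191·0.1819/0.371 = 962.8 < 2300, so the laminar assumption holds.
Q = V·A = 2.191·(π/4·0.1819²) = 0.05693 m³/s = 0.05693 m³/s.

Q ≈ 0.05693 m³/s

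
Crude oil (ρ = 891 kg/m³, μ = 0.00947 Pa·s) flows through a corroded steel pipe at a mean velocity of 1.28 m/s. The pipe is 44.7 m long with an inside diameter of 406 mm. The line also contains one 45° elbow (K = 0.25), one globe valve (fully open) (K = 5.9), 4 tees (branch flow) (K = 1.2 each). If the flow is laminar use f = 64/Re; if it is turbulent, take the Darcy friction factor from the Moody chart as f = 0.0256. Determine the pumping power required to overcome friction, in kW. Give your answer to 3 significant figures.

Reynolds number Re = ρVD/μ = 891 · 1.28 · 0.406 / 0.00947 = 4.889e+04.
Re > 4000 → turbulent; use the Moody-chart value f = 0.0256.
Total minor-loss coefficient ΣK = 1·0.25 + 1·5.9 + 4·1.2 = 10.9.
ΔP = [f·L/D + ΣK]·(ρV²/2) = [0.0256·44.7/0.406 + 10.9]·(891·1.28²/2) = [2.819 + 10.9]·729.9 = 1.005e+04 Pa.
Q = V·A = 1.28·0.1295 = 0.1657 m³/s.
Pumping power P = QΔP = 0.1657·1.005e+04 = 1665 W = 1.67 kW.

P ≈ 1.67 kW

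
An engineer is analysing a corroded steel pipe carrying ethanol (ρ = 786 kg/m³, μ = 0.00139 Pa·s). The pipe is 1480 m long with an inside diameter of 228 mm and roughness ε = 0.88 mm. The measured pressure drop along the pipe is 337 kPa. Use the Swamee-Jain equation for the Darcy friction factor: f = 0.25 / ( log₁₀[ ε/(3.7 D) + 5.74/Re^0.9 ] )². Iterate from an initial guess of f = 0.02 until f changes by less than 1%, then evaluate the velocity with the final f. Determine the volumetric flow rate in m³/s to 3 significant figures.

Rearranging Darcy-Weisbach: V = √(2·ΔP·D/(f·L·ρ)). With ε/D = 0.00088/0.228 = 0.00386, iterate starting from f = 0.02:
  f = 0.02 → V = √(2·3.37e+05·0.228/(0.02·1480·786)) = 2.57 m/s; Re = ρVD/μ = 3.313e+05; f → 0.0286
  f = 0.0286 → V = 2.149 m/s; Re = 2.771e+05; f → 0.02868
Converged (Δf/f < 1%). With the final f = 0.02868: V = √(2·3.37e+05·0.228/(0.02868·1480·786)) = 2.146 m/s.
Q = V·A = 2.146·(π/4·0.228²) = 0.08763 m³/s = 0.0876 m³/s.

Q ≈ 0.0876 m³/s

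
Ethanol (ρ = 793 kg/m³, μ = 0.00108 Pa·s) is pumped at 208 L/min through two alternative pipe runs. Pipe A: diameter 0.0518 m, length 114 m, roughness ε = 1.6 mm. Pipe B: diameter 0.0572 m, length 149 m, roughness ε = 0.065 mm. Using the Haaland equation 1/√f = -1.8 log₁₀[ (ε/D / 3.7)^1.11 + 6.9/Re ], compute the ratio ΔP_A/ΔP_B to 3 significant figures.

ΔP_A/ΔP_B ≈ 3.09

Pipe A: V = Q/A = 0.003467/0.002107 = 1.645 m/s; Re = 6.257e+04; ε/D = 0.0309; Haaland → f = 0.05847; ΔP_A = f(L/D)(ρV²/2) = 1.381e+05 Pa.
Pipe B: V = Q/A = 0.003467/0.00257 = 1.349 m/s; Re = 5.666e+04; ε/D = 0.00114; Haaland → f = 0.02374; ΔP_B = f(L/D)(ρV²/2) = 4.463e+04 Pa.
ΔP_A/ΔP_B = 1.381e+05/4.463e+04 = 3.09.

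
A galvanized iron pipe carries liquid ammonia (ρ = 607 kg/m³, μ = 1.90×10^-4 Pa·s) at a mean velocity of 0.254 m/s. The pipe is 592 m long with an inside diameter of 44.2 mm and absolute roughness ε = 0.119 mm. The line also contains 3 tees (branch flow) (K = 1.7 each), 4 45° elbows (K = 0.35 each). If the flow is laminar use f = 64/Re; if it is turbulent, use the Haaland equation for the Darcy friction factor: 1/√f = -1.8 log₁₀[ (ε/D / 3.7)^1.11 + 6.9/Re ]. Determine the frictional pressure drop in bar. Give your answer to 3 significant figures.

ΔP ≈ 0.0764 bar

Reynolds number Re = ρVD/μ = 607 · 0.254 · 0.0442 / 0.00019 = 3.587e+04.
Re > 4000 → turbulent. Relative roughness ε/D = 0.000119/0.0442 = 0.00269. Haaland: 1/√f = -1.8 log₁₀[(0.00269/3.7)^1.11 + 6.9/3.587e+04] = -1.8 log₁₀[0.000329 + 0.000192] = 5.91, so f = 0.02863.
Total minor-loss coefficient ΣK = 3·1.7 + 4·0.35 = 6.5.
ΔP = [f·L/D + ΣK]·(ρV²/2) = [0.02863·592/0.0442 + 6.5]·(607·0.254²/2) = [383.5 + 6.5]·19.58 = 7637 Pa.
ΔP = 7637 Pa = 0.0764 bar.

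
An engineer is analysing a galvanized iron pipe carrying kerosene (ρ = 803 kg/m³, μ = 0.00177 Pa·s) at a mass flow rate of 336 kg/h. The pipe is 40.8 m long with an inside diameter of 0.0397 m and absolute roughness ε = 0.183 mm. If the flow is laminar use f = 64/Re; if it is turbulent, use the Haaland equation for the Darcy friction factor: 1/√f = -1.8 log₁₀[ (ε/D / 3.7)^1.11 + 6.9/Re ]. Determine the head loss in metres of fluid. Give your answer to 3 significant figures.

h_f ≈ 0.0175 m

ṁ = 336 kg/h = 336/3600 = 0.09333 kg/s.
A = πD²/4 = π(0.0397)²/4 = 0.001238 m²; mean velocity V = ṁ/(ρA) = 0.09333/(803 · 0.001238) = 0.0939 m/s.
Reynolds number Re = ρVD/μ = 803 · 0.0939 · 0.0397 / 0.00177 = 1691.
Re < 2300 → laminar flow, so f = 64/Re = 64/1691 = 0.03784 (the turbulent correlation is not needed).
Darcy-Weisbach: ΔP = f(L/D)(ρV²/2) = 0.03784·(40.8/0.0397)·(803·0.0939²/2) = 0.03784·1028·3.54 = 137.7 Pa.
Head loss h_f = ΔP/(ρg) = 137.7/(803·9.81) = 0.0175 m.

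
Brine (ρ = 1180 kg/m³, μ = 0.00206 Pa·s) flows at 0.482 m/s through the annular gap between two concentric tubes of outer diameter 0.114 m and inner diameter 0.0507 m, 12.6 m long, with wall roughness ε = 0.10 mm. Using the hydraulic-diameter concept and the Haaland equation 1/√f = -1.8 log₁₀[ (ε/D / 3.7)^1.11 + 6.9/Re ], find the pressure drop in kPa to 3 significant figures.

ΔP ≈ 0.803 kPa

Hydraulic diameter D_h = 4A/P = D_o - D_i = 0.114 - 0.0507 = 0.0633 m.
Re = ρVD_h/μ = 1180·0.482·0.0633/0.00206 = 1.748e+04.
ε/D_h = 0.0001/0.0633 = 0.00158; Haaland gives 1/√f = -1.8 log₁₀[0.000182+0.000395] = 5.83, so f = 0.02942.
ΔP = f(L/D_h)(ρV²/2) = 0.02942·12.6/0.0633·137.1 = 802.6 Pa.
ΔP = 0.803 kPa.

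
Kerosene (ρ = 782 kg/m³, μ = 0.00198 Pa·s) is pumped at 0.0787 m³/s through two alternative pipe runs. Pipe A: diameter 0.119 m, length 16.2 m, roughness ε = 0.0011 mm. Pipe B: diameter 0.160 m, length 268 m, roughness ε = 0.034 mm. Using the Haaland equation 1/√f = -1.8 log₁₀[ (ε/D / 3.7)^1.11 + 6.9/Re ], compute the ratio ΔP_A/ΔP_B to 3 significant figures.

Pipe A: V = Q/A = 0.0787/0.01112 = 7.076 m/s; Re = 3.326e+05; ε/D = 9.24e-06; Haaland → f = 0.01415; ΔP_A = f(L/D)(ρV²/2) = 3.771e+04 Pa.
Pipe B: V = Q/A = 0.0787/0.02011 = 3.914 m/s; Re = 2.473e+05; ε/D = 0.000212; Haaland → f = 0.01651; ΔP_B = f(L/D)(ρV²/2) = 1.657e+05 Pa.
ΔP_A/ΔP_B = 3.771e+04/1.657e+05 = 0.228.

ΔP_A/ΔP_B ≈ 0.228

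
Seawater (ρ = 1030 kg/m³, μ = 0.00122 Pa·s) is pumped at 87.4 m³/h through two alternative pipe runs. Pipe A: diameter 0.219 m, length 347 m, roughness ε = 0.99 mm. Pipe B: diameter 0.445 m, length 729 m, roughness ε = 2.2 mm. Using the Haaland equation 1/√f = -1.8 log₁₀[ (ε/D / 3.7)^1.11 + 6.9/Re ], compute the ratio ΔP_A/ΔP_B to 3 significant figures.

ΔP_A/ΔP_B ≈ 15.7

Pipe A: V = Q/A = 0.02428/0.03767 = 0.6445 m/s; Re = 1.192e+05; ε/D = 0.00452; Haaland → f = 0.03028; ΔP_A = f(L/D)(ρV²/2) = 1.027e+04 Pa.
Pipe B: V = Q/A = 0.02428/0.1555 = 0.1561 m/s; Re = 5.865e+04; ε/D = 0.00494; Haaland → f = 0.03176; ΔP_B = f(L/D)(ρV²/2) = 652.8 Pa.
ΔP_A/ΔP_B = 1.027e+04/652.8 = 15.7.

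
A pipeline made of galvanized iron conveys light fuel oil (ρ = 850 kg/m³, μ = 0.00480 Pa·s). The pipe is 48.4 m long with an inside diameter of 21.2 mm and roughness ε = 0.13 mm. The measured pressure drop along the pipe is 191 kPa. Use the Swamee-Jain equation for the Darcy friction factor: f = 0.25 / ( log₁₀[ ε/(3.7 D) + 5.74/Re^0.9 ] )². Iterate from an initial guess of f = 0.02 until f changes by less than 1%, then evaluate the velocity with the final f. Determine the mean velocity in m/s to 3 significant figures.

Rearranging Darcy-Weisbach: V = √(2·ΔP·D/(f·L·ρ)). With ε/D = 0.00013/0.0212 = 0.00613, iterate starting from f = 0.02:
  f = 0.02 → V = √(2·1.91e+05·0.0212/(0.02·48.4·850)) = 3.137 m/s; Re = ρVD/μ = 1.178e+04; f → 0.03883
  f = 0.03883 → V = 2.252 m/s; Re = 8453; f → 0.04075
  f = 0.04075 → V = 2.198 m/s; Re = 8251; f → 0.04091
Converged (Δf/f < 1%). With the final f = 0.04091: V = √(2·1.91e+05·0.0212/(0.04091·48.4·850)) = 2.194 m/s.

V ≈ 2.19 m/s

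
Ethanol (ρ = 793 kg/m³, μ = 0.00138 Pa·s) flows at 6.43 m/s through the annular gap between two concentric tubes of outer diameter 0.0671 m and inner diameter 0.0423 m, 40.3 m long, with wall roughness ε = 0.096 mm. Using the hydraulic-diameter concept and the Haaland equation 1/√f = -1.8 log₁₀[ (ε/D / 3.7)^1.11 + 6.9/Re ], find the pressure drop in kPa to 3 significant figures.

ΔP ≈ 780 kPa

Hydraulic diameter D_h = 4A/P = D_o - D_i = 0.0671 - 0.0423 = 0.0248 m.
Re = ρVD_h/μ = 793·6.43·0.0248/0.00138 = 9.163e+04.
ε/D_h = 9.6e-05/0.0248 = 0.00387; Haaland gives 1/√f = -1.8 log₁₀[0.000492+7.53e-05] = 5.843, so f = 0.02929.
ΔP = f(L/D_h)(ρV²/2) = 0.02929·40.3/0.0248·1.639e+04 = 7.802e+05 Pa.
ΔP = 780 kPa.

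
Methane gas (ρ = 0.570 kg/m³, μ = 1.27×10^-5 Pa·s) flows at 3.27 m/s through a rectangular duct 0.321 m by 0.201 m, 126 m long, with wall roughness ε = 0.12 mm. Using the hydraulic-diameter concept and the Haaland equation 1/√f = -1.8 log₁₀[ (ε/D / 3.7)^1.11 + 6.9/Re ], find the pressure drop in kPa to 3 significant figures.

Hydraulic diameter D_h = 4A/P = 4·(0.321·0.201)/(2·(0.321+0.201)) = 0.2581/1.044 = 0.2472 m.
Re = ρVD_h/μ = 0.57·3.27·0.2472/1.27e-05 = 3.628e+04.
ε/D_h = 0.00012/0.2472 = 0.000485; Haaland gives 1/√f = -1.8 log₁₀[4.91e-05+0.00019] = 6.518, so f = 0.02354.
ΔP = f(L/D_h)(ρV²/2) = 0.02354·126/0.2472·3.047 = 36.56 Pa.
ΔP = 0.0366 kPa.

ΔP ≈ 0.0366 kPa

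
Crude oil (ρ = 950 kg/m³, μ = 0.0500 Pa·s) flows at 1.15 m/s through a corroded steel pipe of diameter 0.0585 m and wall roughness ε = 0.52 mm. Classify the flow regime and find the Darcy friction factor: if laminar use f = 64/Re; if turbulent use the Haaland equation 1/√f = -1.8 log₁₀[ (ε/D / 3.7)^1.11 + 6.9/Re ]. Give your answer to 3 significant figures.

f ≈ 0.0501

Re = ρVD/μ = 950·1.15·0.0585/0.05 = 1278.
Re < 2300 → laminar, so f = 64/Re = 0.05007 (roughness is irrelevant in laminar flow).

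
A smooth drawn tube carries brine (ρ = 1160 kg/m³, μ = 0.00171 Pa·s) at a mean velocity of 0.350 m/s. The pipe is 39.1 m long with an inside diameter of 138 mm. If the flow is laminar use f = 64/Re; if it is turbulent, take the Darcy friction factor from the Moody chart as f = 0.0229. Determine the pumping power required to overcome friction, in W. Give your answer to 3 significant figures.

P ≈ 2.41 W

Reynolds number Re = ρVD/μ = 1160 · 0.35 · 0.138 / 0.00171 = 3.276e+04.
Re > 4000 → turbulent; use the Moody-chart value f = 0.0229.
Darcy-Weisbach: ΔP = f(L/D)(ρV²/2) = 0.0229·(39.1/0.138)·(1160·0.35²/2) = 0.0229·283.3·71.05 = 461 Pa.
Q = V·A = 0.35·0.01496 = 0.005235 m³/s.
Pumping power P = QΔP = 0.005235·461 = 2.413 W = 2.41 W.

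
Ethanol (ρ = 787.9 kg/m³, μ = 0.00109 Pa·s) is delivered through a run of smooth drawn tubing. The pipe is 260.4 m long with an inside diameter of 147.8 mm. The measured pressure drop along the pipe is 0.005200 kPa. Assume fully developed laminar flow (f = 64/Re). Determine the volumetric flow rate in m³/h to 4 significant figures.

Q ≈ 0.7725 m³/h

For laminar flow, f = 64/Re with Re = ρVD/μ, so Darcy-Weisbach reduces to ΔP = 32μLV/D². Solving for V: V = ΔP·D²/(32μL) = 5.2·(0.1478)²/(32·0.00109·260.4) = 0.01251 m/s.
Check: Re = ρVD/μ = 787.9·0.01251·0.1478/0.00109 = 1336 < 2300, so the laminar assumption holds.
Q = V·A = 0.01251·(π/4·0.1478²) = 0.0002146 m³/s = 0.7725 m³/h.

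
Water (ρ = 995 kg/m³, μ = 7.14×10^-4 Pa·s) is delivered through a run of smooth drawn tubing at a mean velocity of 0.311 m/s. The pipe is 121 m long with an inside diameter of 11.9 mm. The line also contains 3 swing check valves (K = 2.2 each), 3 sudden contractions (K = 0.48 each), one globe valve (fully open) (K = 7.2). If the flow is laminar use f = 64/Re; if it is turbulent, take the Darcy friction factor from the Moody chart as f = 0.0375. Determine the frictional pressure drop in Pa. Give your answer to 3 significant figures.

Reynolds number Re = ρVD/μ = 995 · 0.311 · 0.0119 / 0.000714 = 5157.
Re > 4000 → turbulent; use the Moody-chart value f = 0.0375.
Total minor-loss coefficient ΣK = 3·2.2 + 3·0.48 + 1·7.2 = 15.2.
ΔP = [f·L/D + ΣK]·(ρV²/2) = [0.0375·121/0.0119 + 15.2]·(995·0.311²/2) = [381.3 + 15.2]·48.12 = 1.908e+04 Pa.

ΔP ≈ 19100 Pa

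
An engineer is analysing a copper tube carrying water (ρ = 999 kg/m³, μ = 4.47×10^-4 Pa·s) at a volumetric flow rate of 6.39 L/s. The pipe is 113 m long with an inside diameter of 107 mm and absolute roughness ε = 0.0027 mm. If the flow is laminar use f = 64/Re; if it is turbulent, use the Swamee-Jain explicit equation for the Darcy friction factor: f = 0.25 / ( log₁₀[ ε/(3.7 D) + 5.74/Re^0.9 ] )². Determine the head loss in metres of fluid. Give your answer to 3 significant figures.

Q = 6.39 L/s = 6.39/1000 = 0.00639 m³/s.
Cross-sectional area A = πD²/4 = π(0.107)²/4 = 0.008992 m²; mean velocity V = Q/A = 0.00639/0.008992 = 0.7106 m/s.
Reynolds number Re = ρVD/μ = 999 · 0.7106 · 0.107 / 0.000447 = 1.699e+05.
Re > 4000 → turbulent. Relative roughness ε/D = 2.7e-06/0.107 = 2.52e-05. Swamee-Jain: f = 0.25/(log₁₀[2.52e-05/3.7 + 5.74/1.699e+05^0.9])² = 0.25/(log₁₀[6.82e-06 + 0.000113])² = 0.25/(-3.923)² = 0.01625.
Darcy-Weisbach: ΔP = f(L/D)(ρV²/2) = 0.01625·(113/0.107)·(999·0.7106²/2) = 0.01625·1056·252.2 = 4328 Pa.
Head loss h_f = ΔP/(ρg) = 4328/(999·9.81) = 0.442 m.

h_f ≈ 0.442 m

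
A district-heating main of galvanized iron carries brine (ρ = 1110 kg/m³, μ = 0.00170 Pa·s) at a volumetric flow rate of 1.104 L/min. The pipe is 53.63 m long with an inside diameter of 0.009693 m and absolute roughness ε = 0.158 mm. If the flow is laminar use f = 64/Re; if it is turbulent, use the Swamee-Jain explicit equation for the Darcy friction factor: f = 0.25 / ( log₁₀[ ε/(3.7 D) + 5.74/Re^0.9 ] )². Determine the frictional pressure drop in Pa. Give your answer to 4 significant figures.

Q = 1.104 L/min = 1.104/60000 = 1.84e-05 m³/s.
Cross-sectional area A = πD²/4 = π(0.009693)²/4 = 7.379e-05 m²; mean velocity V = Q/A = 1.84e-05/7.379e-05 = 0.2494 m/s.
Reynolds number Re = ρVD/μ = 1110 · 0.2494 · 0.009693 / 0.0017 = 1578.
Re < 2300 → laminar flow, so f = 64/Re = 64/1578 = 0.04055 (the turbulent correlation is not needed).
Darcy-Weisbach: ΔP = f(L/D)(ρV²/2) = 0.04055·(53.63/0.009693)·(1110·0.2494²/2) = 0.04055·5533·34.51 = 7743 Pa.

ΔP ≈ 7743 Pa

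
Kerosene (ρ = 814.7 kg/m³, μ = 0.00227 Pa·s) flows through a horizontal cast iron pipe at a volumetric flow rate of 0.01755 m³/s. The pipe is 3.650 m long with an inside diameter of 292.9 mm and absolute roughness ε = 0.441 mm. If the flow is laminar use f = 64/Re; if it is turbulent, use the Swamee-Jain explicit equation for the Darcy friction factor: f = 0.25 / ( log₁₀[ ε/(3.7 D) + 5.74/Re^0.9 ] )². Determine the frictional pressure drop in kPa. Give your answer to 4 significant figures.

ΔP ≈ 0.009536 kPa

Cross-sectional area A = πD²/4 = π(0.2929)²/4 = 0.06738 m²; mean velocity V = Q/A = 0.01755/0.06738 = 0.2605 m/s.
Reynolds number Re = ρVD/μ = 814.7 · 0.2605 · 0.2929 / 0.00227 = 2.738e+04.
Re > 4000 → turbulent. Relative roughness ε/D = 0.000441/0.2929 = 0.00151. Swamee-Jain: f = 0.25/(log₁₀[0.00151/3.7 + 5.74/2.738e+04^0.9])² = 0.25/(log₁₀[0.000407 + 0.000582])² = 0.25/(-3.005)² = 0.02769.
Darcy-Weisbach: ΔP = f(L/D)(ρV²/2) = 0.02769·(3.65/0.2929)·(814.7·0.2605²/2) = 0.02769·12.46·27.64 = 9.536 Pa.
ΔP = 9.536 Pa = 0.009536 kPa.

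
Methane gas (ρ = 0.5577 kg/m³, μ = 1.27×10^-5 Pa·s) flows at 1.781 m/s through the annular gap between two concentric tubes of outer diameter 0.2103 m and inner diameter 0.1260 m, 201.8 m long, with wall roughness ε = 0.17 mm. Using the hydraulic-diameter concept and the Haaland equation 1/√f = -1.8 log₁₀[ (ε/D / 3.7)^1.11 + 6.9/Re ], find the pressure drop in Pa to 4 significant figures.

ΔP ≈ 78.19 Pa

Hydraulic diameter D_h = 4A/P = D_o - D_i = 0.2103 - 0.126 = 0.0843 m.
Re = ρVD_h/μ = 0.5577·1.781·0.0843/1.27e-05 = 6593.
ε/D_h = 0.00017/0.0843 = 0.00202; Haaland gives 1/√f = -1.8 log₁₀[0.000238+0.00105] = 5.204, so f = 0.03693.
ΔP = f(L/D_h)(ρV²/2) = 0.03693·201.8/0.0843·0.8845 = 78.19 Pa.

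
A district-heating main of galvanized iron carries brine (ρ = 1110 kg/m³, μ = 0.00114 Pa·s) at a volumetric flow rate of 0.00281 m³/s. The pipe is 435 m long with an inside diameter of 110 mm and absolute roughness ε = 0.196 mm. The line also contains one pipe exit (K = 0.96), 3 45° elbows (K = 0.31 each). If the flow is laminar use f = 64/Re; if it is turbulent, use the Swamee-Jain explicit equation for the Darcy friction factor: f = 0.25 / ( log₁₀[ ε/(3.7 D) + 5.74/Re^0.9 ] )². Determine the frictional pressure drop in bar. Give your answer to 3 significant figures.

Cross-sectional area A = πD²/4 = π(0.11)²/4 = 0.009503 m²; mean velocity V = Q/A = 0.00281/0.009503 = 0.2957 m/s.
Reynolds number Re = ρVD/μ = 1110 · 0.2957 · 0.11 / 0.00114 = 3.167e+04.
Re > 4000 → turbulent. Relative roughness ε/D = 0.000196/0.11 = 0.00178. Swamee-Jain: f = 0.25/(log₁₀[0.00178/3.7 + 5.74/3.167e+04^0.9])² = 0.25/(log₁₀[0.000482 + 0.000511])² = 0.25/(-3.003)² = 0.02772.
Total minor-loss coefficient ΣK = 1·0.96 + 3·0.31 = 1.89.
ΔP = [f·L/D + ΣK]·(ρV²/2) = [0.02772·435/0.11 + 1.89]·(1110·0.2957²/2) = [109.6 + 1.89]·48.52 = 5410 Pa.
ΔP = 5410 Pa = 0.0541 bar.

ΔP ≈ 0.0541 bar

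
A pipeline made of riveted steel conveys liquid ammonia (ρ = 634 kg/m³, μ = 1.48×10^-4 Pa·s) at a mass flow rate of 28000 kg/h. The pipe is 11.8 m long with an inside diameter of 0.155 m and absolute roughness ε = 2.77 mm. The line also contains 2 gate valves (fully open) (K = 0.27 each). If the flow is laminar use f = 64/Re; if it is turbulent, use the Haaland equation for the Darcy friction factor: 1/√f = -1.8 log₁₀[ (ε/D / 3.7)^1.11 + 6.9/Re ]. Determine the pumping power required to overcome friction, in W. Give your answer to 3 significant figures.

ṁ = 28000 kg/h = 28000/3600 = 7.778 kg/s.
A = πD²/4 = π(0.155)²/4 = 0.01887 m²; mean velocity V = ṁ/(ρA) = 7.778/(634 · 0.01887) = 0.6501 m/s.
Reynolds number Re = ρVD/μ = 634 · 0.6501 · 0.155 / 0.000148 = 4.317e+05.
Re > 4000 → turbulent. Relative roughness ε/D = 0.00277/0.155 = 0.0179. Haaland: 1/√f = -1.8 log₁₀[(0.0179/3.7)^1.11 + 6.9/4.317e+05] = -1.8 log₁₀[0.00269 + 1.6e-05] = 4.623, so f = 0.04679.
Total minor-loss coefficient ΣK = 2·0.27 = 0.54.
ΔP = [f·L/D + ΣK]·(ρV²/2) = [0.04679·11.8/0.155 + 0.54]·(634·0.6501²/2) = [3.562 + 0.54]·134 = 549.7 Pa.
Q = ṁ/ρ = 7.778/634 = 0.01227 m³/s.
Pumping power P = QΔP = 0.01227·549.7 = 6.743 W = 6.74 W.

P ≈ 6.74 W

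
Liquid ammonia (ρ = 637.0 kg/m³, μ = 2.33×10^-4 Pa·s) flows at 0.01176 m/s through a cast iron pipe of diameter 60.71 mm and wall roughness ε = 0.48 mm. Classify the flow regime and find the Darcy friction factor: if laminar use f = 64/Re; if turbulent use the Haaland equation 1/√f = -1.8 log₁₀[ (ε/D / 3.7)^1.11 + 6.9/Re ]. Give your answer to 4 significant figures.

f ≈ 0.03279

Re = ρVD/μ = 637·0.01176·0.06071/0.000233 = 1952.
Re < 2300 → laminar, so f = 64/Re = 0.03279 (roughness is irrelevant in laminar flow).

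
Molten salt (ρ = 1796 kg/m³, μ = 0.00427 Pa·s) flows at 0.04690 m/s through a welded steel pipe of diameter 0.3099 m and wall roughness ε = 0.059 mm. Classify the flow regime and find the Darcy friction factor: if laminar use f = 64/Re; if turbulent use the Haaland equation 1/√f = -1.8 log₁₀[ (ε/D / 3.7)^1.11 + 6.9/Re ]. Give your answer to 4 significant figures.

Re = ρVD/μ = 1796·0.0469·0.3099/0.00427 = 6113.
Re > 4000 → turbulent. ε/D = 5.9e-05/0.3099 = 0.00019; Haaland: 1/√f = -1.8 log₁₀[1.74e-05 + 0.00113] = 5.293, so f = 0.03569.

f ≈ 0.03569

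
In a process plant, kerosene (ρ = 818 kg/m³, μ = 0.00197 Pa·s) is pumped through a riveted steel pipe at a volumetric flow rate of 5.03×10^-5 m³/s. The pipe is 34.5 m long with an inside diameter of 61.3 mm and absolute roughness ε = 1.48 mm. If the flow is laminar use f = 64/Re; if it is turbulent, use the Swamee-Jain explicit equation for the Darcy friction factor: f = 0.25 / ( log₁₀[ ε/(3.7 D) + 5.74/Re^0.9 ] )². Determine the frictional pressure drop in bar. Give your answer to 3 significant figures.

ΔP ≈ 9.86×10^-5 bar

Cross-sectional area A = πD²/4 = π(0.0613)²/4 = 0.002951 m²; mean velocity V = Q/A = 5.03e-05/0.002951 = 0.01704 m/s.
Reynolds number Re = ρVD/μ = 818 · 0.01704 · 0.0613 / 0.00197 = 433.8.
Re < 2300 → laminar flow, so f = 64/Re = 64/433.8 = 0.1475 (the turbulent correlation is not needed).
Darcy-Weisbach: ΔP = f(L/D)(ρV²/2) = 0.1475·(34.5/0.0613)·(818·0.01704²/2) = 0.1475·562.8·0.1188 = 9.864 Pa.
ΔP = 9.864 Pa = 9.86×10^-5 bar.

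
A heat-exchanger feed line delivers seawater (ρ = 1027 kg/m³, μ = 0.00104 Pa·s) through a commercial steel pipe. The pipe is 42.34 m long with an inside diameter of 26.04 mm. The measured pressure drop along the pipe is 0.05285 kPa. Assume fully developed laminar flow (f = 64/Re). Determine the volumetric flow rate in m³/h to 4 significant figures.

Q ≈ 0.04876 m³/h

For laminar flow, f = 64/Re with Re = ρVD/μ, so Darcy-Weisbach reduces to ΔP = 32μLV/D². Solving for V: V = ΔP·D²/(32μL) = 52.85·(0.02604)²/(32·0.00104·42.34) = 0.02543 m/s.
Check: Re = ρVD/μ = 1027·0.02543·0.02604/0.00104 = 654 < 2300, so the laminar assumption holds.
Q = V·A = 0.02543·(π/4·0.02604²) = 1.354e-05 m³/s = 0.04876 m³/h.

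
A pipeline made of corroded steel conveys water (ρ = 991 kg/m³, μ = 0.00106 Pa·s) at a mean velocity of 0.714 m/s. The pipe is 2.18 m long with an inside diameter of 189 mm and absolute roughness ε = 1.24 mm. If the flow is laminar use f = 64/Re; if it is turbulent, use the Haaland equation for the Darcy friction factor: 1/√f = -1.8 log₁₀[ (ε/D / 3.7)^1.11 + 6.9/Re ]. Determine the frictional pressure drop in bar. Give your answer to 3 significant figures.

Reynolds number Re = ρVD/μ = 991 · 0.714 · 0.189 / 0.00106 = 1.262e+05.
Re > 4000 → turbulent. Relative roughness ε/D = 0.00124/0.189 = 0.00656. Haaland: 1/√f = -1.8 log₁₀[(0.00656/3.7)^1.11 + 6.9/1.262e+05] = -1.8 log₁₀[0.000883 + 5.47e-05] = 5.45, so f = 0.03367.
Darcy-Weisbach: ΔP = f(L/D)(ρV²/2) = 0.03367·(2.18/0.189)·(991·0.714²/2) = 0.03367·11.53·252.6 = 98.09 Pa.
ΔP = 98.09 Pa = 9.81×10^-4 bar.

ΔP ≈ 9.81×10^-4 bar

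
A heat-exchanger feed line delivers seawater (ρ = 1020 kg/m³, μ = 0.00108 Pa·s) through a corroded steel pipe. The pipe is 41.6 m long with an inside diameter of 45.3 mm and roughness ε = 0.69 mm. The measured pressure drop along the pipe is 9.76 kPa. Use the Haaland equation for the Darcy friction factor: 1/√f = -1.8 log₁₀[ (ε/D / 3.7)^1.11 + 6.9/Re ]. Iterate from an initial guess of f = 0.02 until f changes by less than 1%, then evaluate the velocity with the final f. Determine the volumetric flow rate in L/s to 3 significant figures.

Rearranging Darcy-Weisbach: V = √(2·ΔP·D/(f·L·ρ)). With ε/D = 0.00069/0.0453 = 0.0152, iterate starting from f = 0.02:
  f = 0.02 → V = √(2·9760·0.0453/(0.02·41.6·1020)) = 1.021 m/s; Re = ρVD/μ = 4.367e+04; f → 0.04502
  f = 0.04502 → V = 0.6804 m/s; Re = 2.911e+04; f → 0.0455
  f = 0.0455 → V = 0.6767 m/s; Re = 2.895e+04; f → 0.04551
Converged (Δf/f < 1%). With the final f = 0.04551: V = √(2·9760·0.0453/(0.04551·41.6·1020)) = 0.6767 m/s.
Q = V·A = 0.6767·(π/4·0.0453²) = 0.001091 m³/s = 1.09 L/s.

Q ≈ 1.09 L/s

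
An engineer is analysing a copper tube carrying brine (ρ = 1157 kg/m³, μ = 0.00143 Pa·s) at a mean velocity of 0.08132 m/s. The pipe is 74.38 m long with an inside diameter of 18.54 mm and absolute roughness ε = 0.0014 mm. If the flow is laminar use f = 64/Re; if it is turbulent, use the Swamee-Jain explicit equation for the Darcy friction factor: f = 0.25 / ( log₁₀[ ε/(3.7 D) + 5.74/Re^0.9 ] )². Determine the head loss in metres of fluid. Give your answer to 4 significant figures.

Reynolds number Re = ρVD/μ = 1157 · 0.08132 · 0.01854 / 0.00143 = 1220.
Re < 2300 → laminar flow, so f = 64/Re = 64/1220 = 0.05247 (the turbulent correlation is not needed).
Darcy-Weisbach: ΔP = f(L/D)(ρV²/2) = 0.05247·(74.38/0.01854)·(1157·0.08132²/2) = 0.05247·4012·3.826 = 805.2 Pa.
Head loss h_f = ΔP/(ρg) = 805.2/(1157·9.81) = 0.07094 m.

h_f ≈ 0.07094 m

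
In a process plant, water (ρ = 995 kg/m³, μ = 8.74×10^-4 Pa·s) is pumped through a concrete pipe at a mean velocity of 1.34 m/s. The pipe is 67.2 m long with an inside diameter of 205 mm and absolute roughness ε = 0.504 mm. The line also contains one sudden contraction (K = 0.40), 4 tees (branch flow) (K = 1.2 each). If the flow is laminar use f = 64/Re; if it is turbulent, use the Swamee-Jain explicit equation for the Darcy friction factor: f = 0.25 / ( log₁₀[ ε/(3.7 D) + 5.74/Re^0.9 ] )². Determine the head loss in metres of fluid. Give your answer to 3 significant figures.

Reynolds number Re = ρVD/μ = 995 · 1.34 · 0.205 / 0.000874 = 3.127e+05.
Re > 4000 → turbulent. Relative roughness ε/D = 0.000504/0.205 = 0.00246. Swamee-Jain: f = 0.25/(log₁₀[0.00246/3.7 + 5.74/3.127e+05^0.9])² = 0.25/(log₁₀[0.000664 + 6.51e-05])² = 0.25/(-3.137)² = 0.02541.
Total minor-loss coefficient ΣK = 1·0.4 + 4·1.2 = 5.2.
ΔP = [f·L/D + ΣK]·(ρV²/2) = [0.02541·67.2/0.205 + 5.2]·(995·1.34²/2) = [8.328 + 5.2]·893.3 = 1.208e+04 Pa.
Head loss h_f = ΔP/(ρg) = 1.208e+04/(995·9.81) = 1.24 m.

h_f ≈ 1.24 m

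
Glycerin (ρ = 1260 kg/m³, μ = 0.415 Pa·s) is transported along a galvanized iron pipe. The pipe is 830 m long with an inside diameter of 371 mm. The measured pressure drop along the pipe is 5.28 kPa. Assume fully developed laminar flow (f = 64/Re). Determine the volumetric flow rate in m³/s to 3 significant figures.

Q ≈ 0.00713 m³/s

For laminar flow, f = 64/Re with Re = ρVD/μ, so Darcy-Weisbach reduces to ΔP = 32μLV/D². Solving for V: V = ΔP·D²/(32μL) = 5280·(0.371)²/(32·0.415·830) = 0.06593 m/s.
Check: Re = ρVD/μ = 1260·0.06593·0.371/0.415 = 74.27 < 2300, so the laminar assumption holds.
Q = V·A = 0.06593·(π/4·0.371²) = 0.007128 m³/s = 0.00713 m³/s.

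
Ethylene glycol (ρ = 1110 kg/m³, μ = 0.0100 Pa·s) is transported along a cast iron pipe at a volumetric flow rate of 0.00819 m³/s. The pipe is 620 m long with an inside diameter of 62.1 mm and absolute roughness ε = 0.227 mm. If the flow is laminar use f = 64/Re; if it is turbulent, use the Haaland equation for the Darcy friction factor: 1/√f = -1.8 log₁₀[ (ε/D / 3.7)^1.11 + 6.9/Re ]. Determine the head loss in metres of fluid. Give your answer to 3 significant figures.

Cross-sectional area A = πD²/4 = π(0.0621)²/4 = 0.003029 m²; mean velocity V = Q/A = 0.00819/0.003029 = 2.704 m/s.
Reynolds number Re = ρVD/μ = 1110 · 2.704 · 0.0621 / 0.01 = 1.864e+04.
Re > 4000 → turbulent. Relative roughness ε/D = 0.000227/0.0621 = 0.00366. Haaland: 1/√f = -1.8 log₁₀[(0.00366/3.7)^1.11 + 6.9/1.864e+04] = -1.8 log₁₀[0.000461 + 0.00037] = 5.544, so f = 0.03253.
Darcy-Weisbach: ΔP = f(L/D)(ρV²/2) = 0.03253·(620/0.0621)·(1110·2.704²/2) = 0.03253·9984·4058 = 1.318e+06 Pa.
Head loss h_f = ΔP/(ρg) = 1.318e+06/(1110·9.81) = 121 m.

h_f ≈ 121 m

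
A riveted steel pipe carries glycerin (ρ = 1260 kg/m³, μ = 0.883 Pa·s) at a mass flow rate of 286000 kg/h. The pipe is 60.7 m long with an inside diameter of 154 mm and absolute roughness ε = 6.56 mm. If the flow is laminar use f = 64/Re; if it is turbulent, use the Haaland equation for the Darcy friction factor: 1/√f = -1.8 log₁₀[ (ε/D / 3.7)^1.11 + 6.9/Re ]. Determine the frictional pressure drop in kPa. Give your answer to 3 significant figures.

ṁ = 286000 kg/h = 286000/3600 = 79.44 kg/s.
A = πD²/4 = π(0.154)²/4 = 0.01863 m²; mean velocity V = ṁ/(ρA) = 79.44/(1260 · 0.01863) = 3.385 m/s.
Reynolds number Re = ρVD/μ = 1260 · 3.385 · 0.154 / 0.883 = 743.9.
Re < 2300 → laminar flow, so f = 64/Re = 64/743.9 = 0.08604 (the turbulent correlation is not needed).
Darcy-Weisbach: ΔP = f(L/D)(ρV²/2) = 0.08604·(60.7/0.154)·(1260·3.385²/2) = 0.08604·394.2·7219 = 2.448e+05 Pa.
ΔP = 2.448e+05 Pa = 245 kPa.

ΔP ≈ 245 kPa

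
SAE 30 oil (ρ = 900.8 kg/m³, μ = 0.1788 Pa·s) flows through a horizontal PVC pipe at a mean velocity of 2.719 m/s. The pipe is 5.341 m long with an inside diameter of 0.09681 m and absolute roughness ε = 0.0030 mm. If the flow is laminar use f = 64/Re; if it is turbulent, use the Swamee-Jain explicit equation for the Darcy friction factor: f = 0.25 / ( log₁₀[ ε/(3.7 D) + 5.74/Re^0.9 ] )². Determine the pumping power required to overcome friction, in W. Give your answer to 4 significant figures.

P ≈ 177.4 W

Reynolds number Re = ρVD/μ = 900.8 · 2.719 · 0.09681 / 0.179 = 1326.
Re < 2300 → laminar flow, so f = 64/Re = 64/1326 = 0.04826 (the turbulent correlation is not needed).
Darcy-Weisbach: ΔP = f(L/D)(ρV²/2) = 0.04826·(5.341/0.09681)·(900.8·2.719²/2) = 0.04826·55.17·3330 = 8866 Pa.
Q = V·A = 2.719·0.007361 = 0.02001 m³/s.
Pumping power P = QΔP = 0.02001·8866 = 177.44 W = 177.4 W.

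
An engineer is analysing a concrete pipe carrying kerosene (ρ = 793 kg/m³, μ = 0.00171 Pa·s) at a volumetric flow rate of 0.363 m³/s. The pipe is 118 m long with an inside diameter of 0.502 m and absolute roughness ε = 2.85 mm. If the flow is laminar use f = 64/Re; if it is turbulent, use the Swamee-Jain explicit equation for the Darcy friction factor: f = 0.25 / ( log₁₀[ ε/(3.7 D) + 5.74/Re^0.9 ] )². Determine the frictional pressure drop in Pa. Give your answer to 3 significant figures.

Cross-sectional area A = πD²/4 = π(0.502)²/4 = 0.1979 m²; mean velocity V = Q/A = 0.363/0.1979 = 1.834 m/s.
Reynolds number Re = ρVD/μ = 793 · 1.834 · 0.502 / 0.00171 = 4.27e+05.
Re > 4000 → turbulent. Relative roughness ε/D = 0.00285/0.502 = 0.00568. Swamee-Jain: f = 0.25/(log₁₀[0.00568/3.7 + 5.74/4.27e+05^0.9])² = 0.25/(log₁₀[0.00153 + 4.92e-05])² = 0.25/(-2.8)² = 0.03188.
Darcy-Weisbach: ΔP = f(L/D)(ρV²/2) = 0.03188·(118/0.502)·(793·1.834²/2) = 0.03188·235.1·1334 = 9994 Pa.

ΔP ≈ 9990 Pa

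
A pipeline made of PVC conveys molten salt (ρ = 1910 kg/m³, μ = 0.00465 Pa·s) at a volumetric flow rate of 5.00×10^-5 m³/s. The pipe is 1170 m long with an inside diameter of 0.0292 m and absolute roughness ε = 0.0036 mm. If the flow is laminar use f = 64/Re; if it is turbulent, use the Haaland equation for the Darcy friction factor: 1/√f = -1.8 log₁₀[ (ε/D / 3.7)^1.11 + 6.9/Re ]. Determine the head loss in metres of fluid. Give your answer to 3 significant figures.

Cross-sectional area A = πD²/4 = π(0.0292)²/4 = 0.0006697 m²; mean velocity V = Q/A = 5e-05/0.0006697 = 0.07466 m/s.
Reynolds number Re = ρVD/μ = 1910 · 0.07466 · 0.0292 / 0.00465 = 895.5.
Re < 2300 → laminar flow, so f = 64/Re = 64/895.5 = 0.07147 (the turbulent correlation is not needed).
Darcy-Weisbach: ΔP = f(L/D)(ρV²/2) = 0.07147·(1170/0.0292)·(1910·0.07466²/2) = 0.07147·4.007e+04·5.324 = 1.525e+04 Pa.
Head loss h_f = ΔP/(ρg) = 1.525e+04/(1910·9.81) = 0.814 m.

h_f ≈ 0.814 m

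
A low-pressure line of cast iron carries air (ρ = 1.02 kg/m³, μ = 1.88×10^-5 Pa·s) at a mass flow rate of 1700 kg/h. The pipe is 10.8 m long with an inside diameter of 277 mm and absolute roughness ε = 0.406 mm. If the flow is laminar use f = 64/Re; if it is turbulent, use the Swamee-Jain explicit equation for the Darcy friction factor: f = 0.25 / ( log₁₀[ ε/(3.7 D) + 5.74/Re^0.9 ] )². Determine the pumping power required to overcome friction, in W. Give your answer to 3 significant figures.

ṁ = 1700 kg/h = 1700/3600 = 0.4722 kg/s.
A = πD²/4 = π(0.277)²/4 = 0.06026 m²; mean velocity V = ṁ/(ρA) = 0.4722/(1.02 · 0.06026) = 7.682 m/s.
Reynolds number Re = ρVD/μ = 1.02 · 7.682 · 0.277 / 1.88e-05 = 1.155e+05.
Re > 4000 → turbulent. Relative roughness ε/D = 0.000406/0.277 = 0.00147. Swamee-Jain: f = 0.25/(log₁₀[0.00147/3.7 + 5.74/1.155e+05^0.9])² = 0.25/(log₁₀[0.000396 + 0.000159])² = 0.25/(-3.255)² = 0.02359.
Darcy-Weisbach: ΔP = f(L/D)(ρV²/2) = 0.02359·(10.8/0.277)·(1.02·7.682²/2) = 0.02359·38.99·30.1 = 27.69 Pa.
Q = ṁ/ρ = 0.4722/1.02 = 0.463 m³/s.
Pumping power P = QΔP = 0.463·27.69 = 12.82 W = 12.8 W.

P ≈ 12.8 W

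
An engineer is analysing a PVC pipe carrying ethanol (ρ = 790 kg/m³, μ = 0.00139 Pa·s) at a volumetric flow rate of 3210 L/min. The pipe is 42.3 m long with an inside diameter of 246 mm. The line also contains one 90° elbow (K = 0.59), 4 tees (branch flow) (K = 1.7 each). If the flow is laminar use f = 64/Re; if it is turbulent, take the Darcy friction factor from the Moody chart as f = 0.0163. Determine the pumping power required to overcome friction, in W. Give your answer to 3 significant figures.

Q = 3210 L/min = 3210/60000 = 0.0535 m³/s.
Cross-sectional area A = πD²/4 = π(0.246)²/4 = 0.04753 m²; mean velocity V = Q/A = 0.0535/0.04753 = 1.126 m/s.
Reynolds number Re = ρVD/μ = 790 · 1.126 · 0.246 / 0.00139 = 1.574e+05.
Re > 4000 → turbulent; use the Moody-chart value f = 0.0163.
Total minor-loss coefficient ΣK = 1·0.59 + 4·1.7 = 7.39.
ΔP = [f·L/D + ΣK]·(ρV²/2) = [0.0163·42.3/0.246 + 7.39]·(790·1.126²/2) = [2.803 + 7.39]·500.5 = 5101 Pa.
Pumping power P = QΔP = 0.0535·5101 = 272.9 W = 273 W.

P ≈ 273 W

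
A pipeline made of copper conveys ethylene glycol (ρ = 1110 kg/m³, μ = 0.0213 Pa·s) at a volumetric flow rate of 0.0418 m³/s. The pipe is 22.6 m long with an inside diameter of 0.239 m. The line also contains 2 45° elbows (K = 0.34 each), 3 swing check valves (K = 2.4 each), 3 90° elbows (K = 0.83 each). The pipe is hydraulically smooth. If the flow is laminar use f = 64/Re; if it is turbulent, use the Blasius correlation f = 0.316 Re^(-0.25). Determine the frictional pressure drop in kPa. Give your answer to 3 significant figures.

ΔP ≈ 6.38 kPa

Cross-sectional area A = πD²/4 = π(0.239)²/4 = 0.04486 m²; mean velocity V = Q/A = 0.0418/0.04486 = 0.9317 m/s.
Reynolds number Re = ρVD/μ = 1110 · 0.9317 · 0.239 / 0.0213 = 1.16e+04.
Re > 4000 → turbulent. Smooth-pipe (Blasius): f = 0.316 Re^(-0.25) = 0.316/(1.16e+04)^0.25 = 0.03045.
Total minor-loss coefficient ΣK = 2·0.34 + 3·2.4 + 3·0.83 = 10.4.
ΔP = [f·L/D + ΣK]·(ρV²/2) = [0.03045·22.6/0.239 + 10.4]·(1110·0.9317²/2) = [2.879 + 10.4]·481.8 = 6383 Pa.
ΔP = 6383 Pa = 6.38 kPa.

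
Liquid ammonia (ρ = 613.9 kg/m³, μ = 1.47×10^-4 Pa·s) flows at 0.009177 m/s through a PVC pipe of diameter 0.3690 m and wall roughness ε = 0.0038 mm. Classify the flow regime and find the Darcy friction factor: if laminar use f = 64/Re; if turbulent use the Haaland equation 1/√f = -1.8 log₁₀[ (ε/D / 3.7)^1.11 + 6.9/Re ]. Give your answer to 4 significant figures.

Re = ρVD/μ = 613.9·0.009177·0.369/0.000147 = 1.414e+04.
Re > 4000 → turbulent. ε/D = 3.8e-06/0.369 = 1.03e-05; Haaland: 1/√f = -1.8 log₁₀[6.81e-07 + 0.000488] = 5.96, so f = 0.02815.

f ≈ 0.02815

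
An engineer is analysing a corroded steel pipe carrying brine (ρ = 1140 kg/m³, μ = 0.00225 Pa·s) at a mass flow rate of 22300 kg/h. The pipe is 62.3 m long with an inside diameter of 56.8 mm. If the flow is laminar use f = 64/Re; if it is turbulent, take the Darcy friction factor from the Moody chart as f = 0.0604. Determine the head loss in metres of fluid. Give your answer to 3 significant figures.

ṁ = 22300 kg/h = 22300/3600 = 6.194 kg/s.
A = πD²/4 = π(0.0568)²/4 = 0.002534 m²; mean velocity V = ṁ/(ρA) = 6.194/(1140 · 0.002534) = 2.144 m/s.
Reynolds number Re = ρVD/μ = 1140 · 2.144 · 0.0568 / 0.00225 = 6.171e+04.
Re > 4000 → turbulent; use the Moody-chart value f = 0.0604.
Darcy-Weisbach: ΔP = f(L/D)(ρV²/2) = 0.0604·(62.3/0.0568)·(1140·2.144²/2) = 0.0604·1097·2621 = 1.736e+05 Pa.
Head loss h_f = ΔP/(ρg) = 1.736e+05/(1140·9.81) = 15.5 m.

h_f ≈ 15.5 m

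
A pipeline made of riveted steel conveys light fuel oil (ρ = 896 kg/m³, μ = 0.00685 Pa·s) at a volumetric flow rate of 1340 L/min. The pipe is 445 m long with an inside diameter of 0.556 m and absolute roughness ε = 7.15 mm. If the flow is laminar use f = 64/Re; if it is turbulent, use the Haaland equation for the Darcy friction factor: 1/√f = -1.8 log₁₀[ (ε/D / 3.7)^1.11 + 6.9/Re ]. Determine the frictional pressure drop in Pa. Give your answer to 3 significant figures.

Q = 1340 L/min = 1340/60000 = 0.02233 m³/s.
Cross-sectional area A = πD²/4 = π(0.556)²/4 = 0.2428 m²; mean velocity V = Q/A = 0.02233/0.2428 = 0.09198 m/s.
Reynolds number Re = ρVD/μ = 896 · 0.09198 · 0.556 / 0.00685 = 6690.
Re > 4000 → turbulent. Relative roughness ε/D = 0.00715/0.556 = 0.0129. Haaland: 1/√f = -1.8 log₁₀[(0.0129/3.7)^1.11 + 6.9/6690] = -1.8 log₁₀[0.00186 + 0.00103] = 4.569, so f = 0.04791.
Darcy-Weisbach: ΔP = f(L/D)(ρV²/2) = 0.04791·(445/0.556)·(896·0.09198²/2) = 0.04791·800.4·3.791 = 145.3 Pa.

ΔP ≈ 145 Pa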